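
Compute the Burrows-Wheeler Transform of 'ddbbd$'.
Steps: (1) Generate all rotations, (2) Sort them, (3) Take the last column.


Rotations (sorted):
  0: $ddbbd -> last char: d
  1: bbd$dd -> last char: d
  2: bd$ddb -> last char: b
  3: d$ddbb -> last char: b
  4: dbbd$d -> last char: d
  5: ddbbd$ -> last char: $


BWT = ddbbd$


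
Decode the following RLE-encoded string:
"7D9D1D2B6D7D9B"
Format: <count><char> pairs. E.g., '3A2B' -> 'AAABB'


Expanding each <count><char> pair:
  7D -> 'DDDDDDD'
  9D -> 'DDDDDDDDD'
  1D -> 'D'
  2B -> 'BB'
  6D -> 'DDDDDD'
  7D -> 'DDDDDDD'
  9B -> 'BBBBBBBBB'

Decoded = DDDDDDDDDDDDDDDDDBBDDDDDDDDDDDDDBBBBBBBBB


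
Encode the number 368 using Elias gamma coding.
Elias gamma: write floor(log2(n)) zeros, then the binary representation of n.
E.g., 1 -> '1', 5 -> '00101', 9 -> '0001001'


num_bits = floor(log2(368)) + 1 = 9
leading_zeros = num_bits - 1 = 8
binary(368) = 101110000

Elias gamma(368) = '00000000' + '101110000' = 00000000101110000 (17 bits)


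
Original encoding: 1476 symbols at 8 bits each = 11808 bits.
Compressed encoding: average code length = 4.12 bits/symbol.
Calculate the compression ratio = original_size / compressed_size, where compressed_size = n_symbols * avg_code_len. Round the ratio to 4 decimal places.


original_size = n_symbols * orig_bits = 1476 * 8 = 11808 bits
compressed_size = n_symbols * avg_code_len = 1476 * 4.12 = 6081.12 bits
ratio = original_size / compressed_size = 11808 / 6081.12 = 1.9417

Compression ratio = 1.9417


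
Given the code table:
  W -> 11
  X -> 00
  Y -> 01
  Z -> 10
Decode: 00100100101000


Decoding:
00 -> X
10 -> Z
01 -> Y
00 -> X
10 -> Z
10 -> Z
00 -> X


Result: XZYXZZX


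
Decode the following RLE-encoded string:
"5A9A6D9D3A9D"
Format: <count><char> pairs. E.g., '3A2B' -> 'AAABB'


Expanding each <count><char> pair:
  5A -> 'AAAAA'
  9A -> 'AAAAAAAAA'
  6D -> 'DDDDDD'
  9D -> 'DDDDDDDDD'
  3A -> 'AAA'
  9D -> 'DDDDDDDDD'

Decoded = AAAAAAAAAAAAAADDDDDDDDDDDDDDDAAADDDDDDDDD


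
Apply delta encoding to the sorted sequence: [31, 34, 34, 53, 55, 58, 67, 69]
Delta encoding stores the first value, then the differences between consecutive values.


First value: 31
Deltas:
  34 - 31 = 3
  34 - 34 = 0
  53 - 34 = 19
  55 - 53 = 2
  58 - 55 = 3
  67 - 58 = 9
  69 - 67 = 2


Delta encoded: [31, 3, 0, 19, 2, 3, 9, 2]


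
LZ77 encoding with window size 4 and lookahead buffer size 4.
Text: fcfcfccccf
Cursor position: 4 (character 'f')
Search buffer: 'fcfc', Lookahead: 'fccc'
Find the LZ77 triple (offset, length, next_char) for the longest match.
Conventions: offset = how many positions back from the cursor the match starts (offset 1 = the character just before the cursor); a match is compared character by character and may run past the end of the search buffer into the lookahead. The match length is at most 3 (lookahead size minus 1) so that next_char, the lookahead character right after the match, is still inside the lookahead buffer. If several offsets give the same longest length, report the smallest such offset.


Try each offset into the search buffer:
  offset=1 (pos 3, char 'c'): match length 0
  offset=2 (pos 2, char 'f'): match length 2
  offset=3 (pos 1, char 'c'): match length 0
  offset=4 (pos 0, char 'f'): match length 2
Longest match has length 2, found at offsets 2, 4; take the smallest, offset 2.
next_char = character at position 4 + 2 = 6 -> 'c'

Best match: offset=2, length=2 (matching 'fc' starting at position 2)
LZ77 triple: (2, 2, 'c')


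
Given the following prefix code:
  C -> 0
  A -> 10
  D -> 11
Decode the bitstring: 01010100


Decoding step by step:
Bits 0 -> C
Bits 10 -> A
Bits 10 -> A
Bits 10 -> A
Bits 0 -> C


Decoded message: CAAAC


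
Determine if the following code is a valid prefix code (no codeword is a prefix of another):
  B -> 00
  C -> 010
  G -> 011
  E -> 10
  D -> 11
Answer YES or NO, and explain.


Checking each pair (does one codeword prefix another?):
  B='00' vs C='010': no prefix
  B='00' vs G='011': no prefix
  B='00' vs E='10': no prefix
  B='00' vs D='11': no prefix
  C='010' vs B='00': no prefix
  C='010' vs G='011': no prefix
  C='010' vs E='10': no prefix
  C='010' vs D='11': no prefix
  G='011' vs B='00': no prefix
  G='011' vs C='010': no prefix
  G='011' vs E='10': no prefix
  G='011' vs D='11': no prefix
  E='10' vs B='00': no prefix
  E='10' vs C='010': no prefix
  E='10' vs G='011': no prefix
  E='10' vs D='11': no prefix
  D='11' vs B='00': no prefix
  D='11' vs C='010': no prefix
  D='11' vs G='011': no prefix
  D='11' vs E='10': no prefix
No violation found over all pairs.

YES -- this is a valid prefix code. No codeword is a prefix of any other codeword.


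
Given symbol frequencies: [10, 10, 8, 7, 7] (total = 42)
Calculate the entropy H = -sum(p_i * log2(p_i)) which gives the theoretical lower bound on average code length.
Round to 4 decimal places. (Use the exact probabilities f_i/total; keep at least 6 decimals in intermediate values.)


Per-symbol terms -p_i * log2(p_i) with p_i = f_i/42:
  p = 10/42 = 0.238095: log2(p) = -2.070389, -p*log2(p) = 0.492950
  p = 10/42 = 0.238095: log2(p) = -2.070389, -p*log2(p) = 0.492950
  p = 8/42 = 0.190476: log2(p) = -2.392317, -p*log2(p) = 0.455680
  p = 7/42 = 0.166667: log2(p) = -2.584963, -p*log2(p) = 0.430827
  p = 7/42 = 0.166667: log2(p) = -2.584963, -p*log2(p) = 0.430827
H = 0.492950 + 0.492950 + 0.455680 + 0.430827 + 0.430827 = 2.303234

H = 2.3032 bits/symbol


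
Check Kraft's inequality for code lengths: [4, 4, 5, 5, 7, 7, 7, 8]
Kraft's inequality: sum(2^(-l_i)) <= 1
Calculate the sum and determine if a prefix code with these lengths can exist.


Sum = 2^(-4) + 2^(-4) + 2^(-5) + 2^(-5) + 2^(-7) + 2^(-7) + 2^(-7) + 2^(-8)
    = 0.0625 + 0.0625 + 0.03125 + 0.03125 + 0.0078125 + 0.0078125 + 0.0078125 + 0.00390625
    = 55/256 = 0.21484375
Since 0.21484375 <= 1, Kraft's inequality IS satisfied.
A prefix code with these lengths CAN exist.

Kraft sum = 0.21484375. Satisfied.


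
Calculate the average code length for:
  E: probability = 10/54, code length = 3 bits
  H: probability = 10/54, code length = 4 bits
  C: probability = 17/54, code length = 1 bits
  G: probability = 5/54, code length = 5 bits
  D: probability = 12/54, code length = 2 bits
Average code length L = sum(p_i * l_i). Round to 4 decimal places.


Weighted contributions p_i * l_i:
  E: (10/54) * 3 = 30/54
  H: (10/54) * 4 = 40/54
  C: (17/54) * 1 = 17/54
  G: (5/54) * 5 = 25/54
  D: (12/54) * 2 = 24/54
Sum = (30 + 40 + 17 + 25 + 24)/54 = 136/54

L = 136/54 = 2.5185 bits/symbol


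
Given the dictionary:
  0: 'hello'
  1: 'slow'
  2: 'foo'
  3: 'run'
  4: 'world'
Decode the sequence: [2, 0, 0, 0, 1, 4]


Look up each index in the dictionary:
  2 -> 'foo'
  0 -> 'hello'
  0 -> 'hello'
  0 -> 'hello'
  1 -> 'slow'
  4 -> 'world'

Decoded: "foo hello hello hello slow world"


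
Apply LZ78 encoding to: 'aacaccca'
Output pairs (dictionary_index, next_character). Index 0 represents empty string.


LZ78 encoding steps:
Dictionary: {0: ''}
Step 1: w='' (idx 0), next='a' -> output (0, 'a'), add 'a' as idx 1
Step 2: w='a' (idx 1), next='c' -> output (1, 'c'), add 'ac' as idx 2
Step 3: w='ac' (idx 2), next='c' -> output (2, 'c'), add 'acc' as idx 3
Step 4: w='' (idx 0), next='c' -> output (0, 'c'), add 'c' as idx 4
Step 5: w='a' (idx 1), end of input -> output (1, '')


Encoded: [(0, 'a'), (1, 'c'), (2, 'c'), (0, 'c'), (1, '')]


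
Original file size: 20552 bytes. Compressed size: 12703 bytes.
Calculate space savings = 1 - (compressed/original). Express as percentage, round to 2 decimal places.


ratio = compressed/original = 12703/20552 = 0.618091
savings = 1 - ratio = 1 - 0.618091 = 0.381909
as a percentage: 0.381909 * 100 = 38.19%

Space savings = 1 - 12703/20552 = 38.19%


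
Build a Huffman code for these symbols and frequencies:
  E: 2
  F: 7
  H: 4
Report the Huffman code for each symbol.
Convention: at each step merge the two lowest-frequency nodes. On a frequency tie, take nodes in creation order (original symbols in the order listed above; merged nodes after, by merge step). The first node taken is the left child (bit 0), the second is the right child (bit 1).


Huffman tree construction:
Step 1: Merge E(2) + H(4) = 6
Step 2: Merge (E+H)(6) + F(7) = 13
Read each symbol's code off the tree from the root (left child = 0, right child = 1).

Codes:
  E: 00 (length 2)
  F: 1 (length 1)
  H: 01 (length 2)
Average code length: 19/13 = 1.4615 bits/symbol


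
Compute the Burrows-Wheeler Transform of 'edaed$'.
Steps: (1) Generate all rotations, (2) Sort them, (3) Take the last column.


Rotations (sorted):
  0: $edaed -> last char: d
  1: aed$ed -> last char: d
  2: d$edae -> last char: e
  3: daed$e -> last char: e
  4: ed$eda -> last char: a
  5: edaed$ -> last char: $


BWT = ddeea$


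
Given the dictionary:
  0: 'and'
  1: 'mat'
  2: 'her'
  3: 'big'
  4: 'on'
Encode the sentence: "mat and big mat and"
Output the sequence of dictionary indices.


Look up each word in the dictionary:
  'mat' -> 1
  'and' -> 0
  'big' -> 3
  'mat' -> 1
  'and' -> 0

Encoded: [1, 0, 3, 1, 0]


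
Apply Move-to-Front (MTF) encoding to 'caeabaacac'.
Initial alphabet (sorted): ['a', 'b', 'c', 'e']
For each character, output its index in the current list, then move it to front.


MTF encoding:
'c': index 2 in ['a', 'b', 'c', 'e'] -> ['c', 'a', 'b', 'e']
'a': index 1 in ['c', 'a', 'b', 'e'] -> ['a', 'c', 'b', 'e']
'e': index 3 in ['a', 'c', 'b', 'e'] -> ['e', 'a', 'c', 'b']
'a': index 1 in ['e', 'a', 'c', 'b'] -> ['a', 'e', 'c', 'b']
'b': index 3 in ['a', 'e', 'c', 'b'] -> ['b', 'a', 'e', 'c']
'a': index 1 in ['b', 'a', 'e', 'c'] -> ['a', 'b', 'e', 'c']
'a': index 0 in ['a', 'b', 'e', 'c'] -> ['a', 'b', 'e', 'c']
'c': index 3 in ['a', 'b', 'e', 'c'] -> ['c', 'a', 'b', 'e']
'a': index 1 in ['c', 'a', 'b', 'e'] -> ['a', 'c', 'b', 'e']
'c': index 1 in ['a', 'c', 'b', 'e'] -> ['c', 'a', 'b', 'e']


Output: [2, 1, 3, 1, 3, 1, 0, 3, 1, 1]


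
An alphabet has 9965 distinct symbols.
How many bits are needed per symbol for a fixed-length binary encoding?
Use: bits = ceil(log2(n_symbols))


log2(9965) = 13.2827
Bracket: 2^13 = 8192 < 9965 <= 2^14 = 16384
So ceil(log2(9965)) = 14

bits = ceil(log2(9965)) = ceil(13.2827) = 14 bits


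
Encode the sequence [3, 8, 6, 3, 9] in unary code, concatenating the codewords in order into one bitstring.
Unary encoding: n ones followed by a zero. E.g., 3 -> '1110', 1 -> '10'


Encode each number as n ones followed by a terminating 0:
  3 -> 1110 (4 bits)
  8 -> 111111110 (9 bits)
  6 -> 1111110 (7 bits)
  3 -> 1110 (4 bits)
  9 -> 1111111110 (10 bits)
Total length = 4 + 9 + 7 + 4 + 10 = 34 bits.

Unary([3, 8, 6, 3, 9]) = 1110111111110111111011101111111110 (34 bits)


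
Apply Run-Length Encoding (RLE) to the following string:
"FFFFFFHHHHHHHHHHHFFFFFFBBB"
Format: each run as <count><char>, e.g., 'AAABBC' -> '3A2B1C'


Scanning runs left to right:
  i=0: run of 'F' x 6 -> '6F'
  i=6: run of 'H' x 11 -> '11H'
  i=17: run of 'F' x 6 -> '6F'
  i=23: run of 'B' x 3 -> '3B'

RLE = 6F11H6F3B


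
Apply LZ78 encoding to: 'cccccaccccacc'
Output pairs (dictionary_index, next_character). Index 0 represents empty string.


LZ78 encoding steps:
Dictionary: {0: ''}
Step 1: w='' (idx 0), next='c' -> output (0, 'c'), add 'c' as idx 1
Step 2: w='c' (idx 1), next='c' -> output (1, 'c'), add 'cc' as idx 2
Step 3: w='cc' (idx 2), next='a' -> output (2, 'a'), add 'cca' as idx 3
Step 4: w='cc' (idx 2), next='c' -> output (2, 'c'), add 'ccc' as idx 4
Step 5: w='c' (idx 1), next='a' -> output (1, 'a'), add 'ca' as idx 5
Step 6: w='cc' (idx 2), end of input -> output (2, '')


Encoded: [(0, 'c'), (1, 'c'), (2, 'a'), (2, 'c'), (1, 'a'), (2, '')]


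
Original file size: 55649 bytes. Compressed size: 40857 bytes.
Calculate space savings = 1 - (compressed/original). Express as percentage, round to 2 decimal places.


ratio = compressed/original = 40857/55649 = 0.734191
savings = 1 - ratio = 1 - 0.734191 = 0.265809
as a percentage: 0.265809 * 100 = 26.58%

Space savings = 1 - 40857/55649 = 26.58%


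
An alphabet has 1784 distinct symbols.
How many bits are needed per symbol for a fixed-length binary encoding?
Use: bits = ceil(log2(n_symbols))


log2(1784) = 10.8009
Bracket: 2^10 = 1024 < 1784 <= 2^11 = 2048
So ceil(log2(1784)) = 11

bits = ceil(log2(1784)) = ceil(10.8009) = 11 bits


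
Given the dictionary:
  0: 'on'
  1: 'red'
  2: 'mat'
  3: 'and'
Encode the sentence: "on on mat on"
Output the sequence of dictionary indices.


Look up each word in the dictionary:
  'on' -> 0
  'on' -> 0
  'mat' -> 2
  'on' -> 0

Encoded: [0, 0, 2, 0]


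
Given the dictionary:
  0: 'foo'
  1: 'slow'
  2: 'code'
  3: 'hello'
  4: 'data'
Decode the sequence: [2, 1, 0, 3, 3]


Look up each index in the dictionary:
  2 -> 'code'
  1 -> 'slow'
  0 -> 'foo'
  3 -> 'hello'
  3 -> 'hello'

Decoded: "code slow foo hello hello"


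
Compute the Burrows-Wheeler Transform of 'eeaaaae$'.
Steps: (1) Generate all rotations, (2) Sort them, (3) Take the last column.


Rotations (sorted):
  0: $eeaaaae -> last char: e
  1: aaaae$ee -> last char: e
  2: aaae$eea -> last char: a
  3: aae$eeaa -> last char: a
  4: ae$eeaaa -> last char: a
  5: e$eeaaaa -> last char: a
  6: eaaaae$e -> last char: e
  7: eeaaaae$ -> last char: $


BWT = eeaaaae$


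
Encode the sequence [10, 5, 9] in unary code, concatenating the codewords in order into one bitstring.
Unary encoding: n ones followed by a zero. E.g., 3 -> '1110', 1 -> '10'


Encode each number as n ones followed by a terminating 0:
  10 -> 11111111110 (11 bits)
  5 -> 111110 (6 bits)
  9 -> 1111111110 (10 bits)
Total length = 11 + 6 + 10 = 27 bits.

Unary([10, 5, 9]) = 111111111101111101111111110 (27 bits)


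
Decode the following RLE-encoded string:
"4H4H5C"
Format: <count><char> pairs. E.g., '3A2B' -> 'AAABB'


Expanding each <count><char> pair:
  4H -> 'HHHH'
  4H -> 'HHHH'
  5C -> 'CCCCC'

Decoded = HHHHHHHHCCCCC


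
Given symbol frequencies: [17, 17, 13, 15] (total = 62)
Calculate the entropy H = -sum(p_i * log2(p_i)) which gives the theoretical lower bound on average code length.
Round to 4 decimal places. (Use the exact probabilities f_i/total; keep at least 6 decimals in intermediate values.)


Per-symbol terms -p_i * log2(p_i) with p_i = f_i/62:
  p = 17/62 = 0.274194: log2(p) = -1.866733, -p*log2(p) = 0.511846
  p = 17/62 = 0.274194: log2(p) = -1.866733, -p*log2(p) = 0.511846
  p = 13/62 = 0.209677: log2(p) = -2.253757, -p*log2(p) = 0.472562
  p = 15/62 = 0.241935: log2(p) = -2.047306, -p*log2(p) = 0.495316
H = 0.511846 + 0.511846 + 0.472562 + 0.495316 = 1.991570

H = 1.9916 bits/symbol


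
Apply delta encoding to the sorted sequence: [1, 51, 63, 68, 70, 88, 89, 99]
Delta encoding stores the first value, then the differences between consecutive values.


First value: 1
Deltas:
  51 - 1 = 50
  63 - 51 = 12
  68 - 63 = 5
  70 - 68 = 2
  88 - 70 = 18
  89 - 88 = 1
  99 - 89 = 10


Delta encoded: [1, 50, 12, 5, 2, 18, 1, 10]


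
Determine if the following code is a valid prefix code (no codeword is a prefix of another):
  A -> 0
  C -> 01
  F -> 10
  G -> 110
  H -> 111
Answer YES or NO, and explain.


Checking each pair (does one codeword prefix another?):
  A='0' vs C='01': prefix -- VIOLATION

NO -- this is NOT a valid prefix code. A (0) is a prefix of C (01).


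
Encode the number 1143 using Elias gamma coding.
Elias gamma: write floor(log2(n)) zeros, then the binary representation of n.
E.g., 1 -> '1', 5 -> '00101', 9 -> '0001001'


num_bits = floor(log2(1143)) + 1 = 11
leading_zeros = num_bits - 1 = 10
binary(1143) = 10001110111

Elias gamma(1143) = '0000000000' + '10001110111' = 000000000010001110111 (21 bits)


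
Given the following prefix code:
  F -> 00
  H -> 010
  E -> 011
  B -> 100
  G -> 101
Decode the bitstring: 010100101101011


Decoding step by step:
Bits 010 -> H
Bits 100 -> B
Bits 101 -> G
Bits 101 -> G
Bits 011 -> E


Decoded message: HBGGE


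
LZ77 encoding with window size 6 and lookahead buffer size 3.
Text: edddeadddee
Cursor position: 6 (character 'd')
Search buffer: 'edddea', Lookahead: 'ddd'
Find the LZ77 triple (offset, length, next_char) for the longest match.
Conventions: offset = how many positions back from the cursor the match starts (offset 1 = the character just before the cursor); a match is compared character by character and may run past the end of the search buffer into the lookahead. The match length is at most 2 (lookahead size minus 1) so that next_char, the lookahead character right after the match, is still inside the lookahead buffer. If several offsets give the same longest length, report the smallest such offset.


Try each offset into the search buffer:
  offset=1 (pos 5, char 'a'): match length 0
  offset=2 (pos 4, char 'e'): match length 0
  offset=3 (pos 3, char 'd'): match length 1
  offset=4 (pos 2, char 'd'): match length 2
  offset=5 (pos 1, char 'd'): match length 2
  offset=6 (pos 0, char 'e'): match length 0
Longest match has length 2, found at offsets 4, 5; take the smallest, offset 4.
next_char = character at position 6 + 2 = 8 -> 'd'

Best match: offset=4, length=2 (matching 'dd' starting at position 2)
LZ77 triple: (4, 2, 'd')


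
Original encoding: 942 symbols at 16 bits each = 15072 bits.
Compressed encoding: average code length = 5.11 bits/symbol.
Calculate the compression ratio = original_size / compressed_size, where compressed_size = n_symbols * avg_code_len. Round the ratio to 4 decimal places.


original_size = n_symbols * orig_bits = 942 * 16 = 15072 bits
compressed_size = n_symbols * avg_code_len = 942 * 5.11 = 4813.62 bits
ratio = original_size / compressed_size = 15072 / 4813.62 = 3.1311

Compression ratio = 3.1311


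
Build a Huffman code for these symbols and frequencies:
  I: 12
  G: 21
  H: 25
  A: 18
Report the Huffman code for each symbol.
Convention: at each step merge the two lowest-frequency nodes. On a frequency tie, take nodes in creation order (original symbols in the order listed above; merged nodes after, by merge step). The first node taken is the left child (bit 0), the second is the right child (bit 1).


Huffman tree construction:
Step 1: Merge I(12) + A(18) = 30
Step 2: Merge G(21) + H(25) = 46
Step 3: Merge (I+A)(30) + (G+H)(46) = 76
Read each symbol's code off the tree from the root (left child = 0, right child = 1).

Codes:
  I: 00 (length 2)
  G: 10 (length 2)
  H: 11 (length 2)
  A: 01 (length 2)
Average code length: 152/76 = 2.0000 bits/symbol


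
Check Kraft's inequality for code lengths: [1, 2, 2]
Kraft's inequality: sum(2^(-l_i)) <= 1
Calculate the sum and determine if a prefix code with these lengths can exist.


Sum = 2^(-1) + 2^(-2) + 2^(-2)
    = 0.5 + 0.25 + 0.25
    = 4/4 = 1.0
Since 1.0 <= 1, Kraft's inequality IS satisfied.
A prefix code with these lengths CAN exist.

Kraft sum = 1.0. Satisfied.


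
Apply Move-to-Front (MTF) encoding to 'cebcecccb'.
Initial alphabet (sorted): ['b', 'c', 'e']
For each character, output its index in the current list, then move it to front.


MTF encoding:
'c': index 1 in ['b', 'c', 'e'] -> ['c', 'b', 'e']
'e': index 2 in ['c', 'b', 'e'] -> ['e', 'c', 'b']
'b': index 2 in ['e', 'c', 'b'] -> ['b', 'e', 'c']
'c': index 2 in ['b', 'e', 'c'] -> ['c', 'b', 'e']
'e': index 2 in ['c', 'b', 'e'] -> ['e', 'c', 'b']
'c': index 1 in ['e', 'c', 'b'] -> ['c', 'e', 'b']
'c': index 0 in ['c', 'e', 'b'] -> ['c', 'e', 'b']
'c': index 0 in ['c', 'e', 'b'] -> ['c', 'e', 'b']
'b': index 2 in ['c', 'e', 'b'] -> ['b', 'c', 'e']


Output: [1, 2, 2, 2, 2, 1, 0, 0, 2]


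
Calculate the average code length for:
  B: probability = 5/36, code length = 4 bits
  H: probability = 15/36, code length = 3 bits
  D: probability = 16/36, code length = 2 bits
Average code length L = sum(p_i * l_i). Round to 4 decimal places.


Weighted contributions p_i * l_i:
  B: (5/36) * 4 = 20/36
  H: (15/36) * 3 = 45/36
  D: (16/36) * 2 = 32/36
Sum = (20 + 45 + 32)/36 = 97/36

L = 97/36 = 2.6944 bits/symbol


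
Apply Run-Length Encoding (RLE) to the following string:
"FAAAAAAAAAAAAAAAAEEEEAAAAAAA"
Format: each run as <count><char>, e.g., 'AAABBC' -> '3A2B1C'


Scanning runs left to right:
  i=0: run of 'F' x 1 -> '1F'
  i=1: run of 'A' x 16 -> '16A'
  i=17: run of 'E' x 4 -> '4E'
  i=21: run of 'A' x 7 -> '7A'

RLE = 1F16A4E7A


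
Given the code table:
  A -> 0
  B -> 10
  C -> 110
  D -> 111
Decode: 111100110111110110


Decoding:
111 -> D
10 -> B
0 -> A
110 -> C
111 -> D
110 -> C
110 -> C


Result: DBACDCC


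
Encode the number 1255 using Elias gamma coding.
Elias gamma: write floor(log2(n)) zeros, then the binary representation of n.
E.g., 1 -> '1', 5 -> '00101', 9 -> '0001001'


num_bits = floor(log2(1255)) + 1 = 11
leading_zeros = num_bits - 1 = 10
binary(1255) = 10011100111

Elias gamma(1255) = '0000000000' + '10011100111' = 000000000010011100111 (21 bits)


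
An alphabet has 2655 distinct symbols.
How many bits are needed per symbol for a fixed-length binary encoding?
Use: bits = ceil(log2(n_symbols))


log2(2655) = 11.3745
Bracket: 2^11 = 2048 < 2655 <= 2^12 = 4096
So ceil(log2(2655)) = 12

bits = ceil(log2(2655)) = ceil(11.3745) = 12 bits


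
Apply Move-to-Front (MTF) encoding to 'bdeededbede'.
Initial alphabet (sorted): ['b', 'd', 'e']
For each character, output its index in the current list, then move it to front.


MTF encoding:
'b': index 0 in ['b', 'd', 'e'] -> ['b', 'd', 'e']
'd': index 1 in ['b', 'd', 'e'] -> ['d', 'b', 'e']
'e': index 2 in ['d', 'b', 'e'] -> ['e', 'd', 'b']
'e': index 0 in ['e', 'd', 'b'] -> ['e', 'd', 'b']
'd': index 1 in ['e', 'd', 'b'] -> ['d', 'e', 'b']
'e': index 1 in ['d', 'e', 'b'] -> ['e', 'd', 'b']
'd': index 1 in ['e', 'd', 'b'] -> ['d', 'e', 'b']
'b': index 2 in ['d', 'e', 'b'] -> ['b', 'd', 'e']
'e': index 2 in ['b', 'd', 'e'] -> ['e', 'b', 'd']
'd': index 2 in ['e', 'b', 'd'] -> ['d', 'e', 'b']
'e': index 1 in ['d', 'e', 'b'] -> ['e', 'd', 'b']


Output: [0, 1, 2, 0, 1, 1, 1, 2, 2, 2, 1]


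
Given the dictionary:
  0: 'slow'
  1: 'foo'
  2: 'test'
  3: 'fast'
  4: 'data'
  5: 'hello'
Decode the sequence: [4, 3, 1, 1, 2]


Look up each index in the dictionary:
  4 -> 'data'
  3 -> 'fast'
  1 -> 'foo'
  1 -> 'foo'
  2 -> 'test'

Decoded: "data fast foo foo test"


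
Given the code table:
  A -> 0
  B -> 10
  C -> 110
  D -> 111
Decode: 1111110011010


Decoding:
111 -> D
111 -> D
0 -> A
0 -> A
110 -> C
10 -> B


Result: DDAACB


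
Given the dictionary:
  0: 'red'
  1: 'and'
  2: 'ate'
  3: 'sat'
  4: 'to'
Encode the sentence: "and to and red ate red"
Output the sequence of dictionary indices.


Look up each word in the dictionary:
  'and' -> 1
  'to' -> 4
  'and' -> 1
  'red' -> 0
  'ate' -> 2
  'red' -> 0

Encoded: [1, 4, 1, 0, 2, 0]


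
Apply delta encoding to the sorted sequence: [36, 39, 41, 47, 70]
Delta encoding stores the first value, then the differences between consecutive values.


First value: 36
Deltas:
  39 - 36 = 3
  41 - 39 = 2
  47 - 41 = 6
  70 - 47 = 23


Delta encoded: [36, 3, 2, 6, 23]


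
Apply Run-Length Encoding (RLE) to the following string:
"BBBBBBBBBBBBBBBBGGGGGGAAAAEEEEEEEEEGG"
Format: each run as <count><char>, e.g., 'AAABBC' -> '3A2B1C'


Scanning runs left to right:
  i=0: run of 'B' x 16 -> '16B'
  i=16: run of 'G' x 6 -> '6G'
  i=22: run of 'A' x 4 -> '4A'
  i=26: run of 'E' x 9 -> '9E'
  i=35: run of 'G' x 2 -> '2G'

RLE = 16B6G4A9E2G


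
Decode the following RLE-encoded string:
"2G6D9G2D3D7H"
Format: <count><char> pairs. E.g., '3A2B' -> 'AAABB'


Expanding each <count><char> pair:
  2G -> 'GG'
  6D -> 'DDDDDD'
  9G -> 'GGGGGGGGG'
  2D -> 'DD'
  3D -> 'DDD'
  7H -> 'HHHHHHH'

Decoded = GGDDDDDDGGGGGGGGGDDDDDHHHHHHH


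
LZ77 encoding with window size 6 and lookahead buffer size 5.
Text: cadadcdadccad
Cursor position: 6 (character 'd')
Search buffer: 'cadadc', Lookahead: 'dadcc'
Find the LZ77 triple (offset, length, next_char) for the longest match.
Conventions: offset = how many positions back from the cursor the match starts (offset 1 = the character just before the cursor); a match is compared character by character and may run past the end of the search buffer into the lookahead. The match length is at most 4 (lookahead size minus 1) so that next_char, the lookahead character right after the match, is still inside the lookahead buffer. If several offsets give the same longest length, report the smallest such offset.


Try each offset into the search buffer:
  offset=1 (pos 5, char 'c'): match length 0
  offset=2 (pos 4, char 'd'): match length 1
  offset=3 (pos 3, char 'a'): match length 0
  offset=4 (pos 2, char 'd'): match length 4
  offset=5 (pos 1, char 'a'): match length 0
  offset=6 (pos 0, char 'c'): match length 0
Longest match has length 4 at offset 4.
next_char = character at position 6 + 4 = 10 -> 'c'

Best match: offset=4, length=4 (matching 'dadc' starting at position 2)
LZ77 triple: (4, 4, 'c')


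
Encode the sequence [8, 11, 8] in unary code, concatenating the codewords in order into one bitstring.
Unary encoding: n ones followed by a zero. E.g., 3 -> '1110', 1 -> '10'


Encode each number as n ones followed by a terminating 0:
  8 -> 111111110 (9 bits)
  11 -> 111111111110 (12 bits)
  8 -> 111111110 (9 bits)
Total length = 9 + 12 + 9 = 30 bits.

Unary([8, 11, 8]) = 111111110111111111110111111110 (30 bits)


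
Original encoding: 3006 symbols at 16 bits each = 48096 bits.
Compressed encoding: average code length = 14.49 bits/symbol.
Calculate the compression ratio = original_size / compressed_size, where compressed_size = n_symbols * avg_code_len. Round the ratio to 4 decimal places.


original_size = n_symbols * orig_bits = 3006 * 16 = 48096 bits
compressed_size = n_symbols * avg_code_len = 3006 * 14.49 = 43556.94 bits
ratio = original_size / compressed_size = 48096 / 43556.94 = 1.1042

Compression ratio = 1.1042


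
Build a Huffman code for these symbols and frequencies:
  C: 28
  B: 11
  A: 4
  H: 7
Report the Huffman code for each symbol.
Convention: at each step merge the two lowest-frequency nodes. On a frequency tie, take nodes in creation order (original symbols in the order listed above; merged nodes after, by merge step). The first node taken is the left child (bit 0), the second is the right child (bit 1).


Huffman tree construction:
Step 1: Merge A(4) + H(7) = 11
Step 2: Merge B(11) + (A+H)(11) = 22
Step 3: Merge (B+(A+H))(22) + C(28) = 50
Read each symbol's code off the tree from the root (left child = 0, right child = 1).

Codes:
  C: 1 (length 1)
  B: 00 (length 2)
  A: 010 (length 3)
  H: 011 (length 3)
Average code length: 83/50 = 1.6600 bits/symbol


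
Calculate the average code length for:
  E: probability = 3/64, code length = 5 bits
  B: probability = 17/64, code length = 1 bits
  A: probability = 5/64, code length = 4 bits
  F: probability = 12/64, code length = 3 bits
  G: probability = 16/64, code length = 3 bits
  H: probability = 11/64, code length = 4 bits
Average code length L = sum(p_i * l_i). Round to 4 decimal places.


Weighted contributions p_i * l_i:
  E: (3/64) * 5 = 15/64
  B: (17/64) * 1 = 17/64
  A: (5/64) * 4 = 20/64
  F: (12/64) * 3 = 36/64
  G: (16/64) * 3 = 48/64
  H: (11/64) * 4 = 44/64
Sum = (15 + 17 + 20 + 36 + 48 + 44)/64 = 180/64

L = 180/64 = 2.8125 bits/symbol


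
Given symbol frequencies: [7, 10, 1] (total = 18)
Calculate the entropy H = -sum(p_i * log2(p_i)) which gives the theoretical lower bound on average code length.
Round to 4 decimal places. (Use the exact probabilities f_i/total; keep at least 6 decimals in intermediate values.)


Per-symbol terms -p_i * log2(p_i) with p_i = f_i/18:
  p = 7/18 = 0.388889: log2(p) = -1.362570, -p*log2(p) = 0.529888
  p = 10/18 = 0.555556: log2(p) = -0.847997, -p*log2(p) = 0.471109
  p = 1/18 = 0.055556: log2(p) = -4.169925, -p*log2(p) = 0.231663
H = 0.529888 + 0.471109 + 0.231663 = 1.232660

H = 1.2327 bits/symbol


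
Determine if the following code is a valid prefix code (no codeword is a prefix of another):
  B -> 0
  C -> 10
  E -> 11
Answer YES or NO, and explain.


Checking each pair (does one codeword prefix another?):
  B='0' vs C='10': no prefix
  B='0' vs E='11': no prefix
  C='10' vs B='0': no prefix
  C='10' vs E='11': no prefix
  E='11' vs B='0': no prefix
  E='11' vs C='10': no prefix
No violation found over all pairs.

YES -- this is a valid prefix code. No codeword is a prefix of any other codeword.


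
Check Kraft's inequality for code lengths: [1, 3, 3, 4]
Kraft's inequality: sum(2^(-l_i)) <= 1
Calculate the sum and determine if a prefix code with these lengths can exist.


Sum = 2^(-1) + 2^(-3) + 2^(-3) + 2^(-4)
    = 0.5 + 0.125 + 0.125 + 0.0625
    = 13/16 = 0.8125
Since 0.8125 <= 1, Kraft's inequality IS satisfied.
A prefix code with these lengths CAN exist.

Kraft sum = 0.8125. Satisfied.


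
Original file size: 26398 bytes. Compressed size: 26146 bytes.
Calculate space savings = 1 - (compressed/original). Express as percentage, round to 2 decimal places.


ratio = compressed/original = 26146/26398 = 0.990454
savings = 1 - ratio = 1 - 0.990454 = 0.009546
as a percentage: 0.009546 * 100 = 0.95%

Space savings = 1 - 26146/26398 = 0.95%


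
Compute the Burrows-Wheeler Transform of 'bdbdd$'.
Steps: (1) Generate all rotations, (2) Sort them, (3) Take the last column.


Rotations (sorted):
  0: $bdbdd -> last char: d
  1: bdbdd$ -> last char: $
  2: bdd$bd -> last char: d
  3: d$bdbd -> last char: d
  4: dbdd$b -> last char: b
  5: dd$bdb -> last char: b


BWT = d$ddbb


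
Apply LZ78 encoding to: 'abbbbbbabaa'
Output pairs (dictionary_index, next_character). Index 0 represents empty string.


LZ78 encoding steps:
Dictionary: {0: ''}
Step 1: w='' (idx 0), next='a' -> output (0, 'a'), add 'a' as idx 1
Step 2: w='' (idx 0), next='b' -> output (0, 'b'), add 'b' as idx 2
Step 3: w='b' (idx 2), next='b' -> output (2, 'b'), add 'bb' as idx 3
Step 4: w='bb' (idx 3), next='b' -> output (3, 'b'), add 'bbb' as idx 4
Step 5: w='a' (idx 1), next='b' -> output (1, 'b'), add 'ab' as idx 5
Step 6: w='a' (idx 1), next='a' -> output (1, 'a'), add 'aa' as idx 6


Encoded: [(0, 'a'), (0, 'b'), (2, 'b'), (3, 'b'), (1, 'b'), (1, 'a')]


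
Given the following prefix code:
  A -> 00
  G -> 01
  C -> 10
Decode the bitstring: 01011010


Decoding step by step:
Bits 01 -> G
Bits 01 -> G
Bits 10 -> C
Bits 10 -> C


Decoded message: GGCC


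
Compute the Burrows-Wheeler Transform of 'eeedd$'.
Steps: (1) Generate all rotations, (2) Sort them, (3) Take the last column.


Rotations (sorted):
  0: $eeedd -> last char: d
  1: d$eeed -> last char: d
  2: dd$eee -> last char: e
  3: edd$ee -> last char: e
  4: eedd$e -> last char: e
  5: eeedd$ -> last char: $


BWT = ddeee$


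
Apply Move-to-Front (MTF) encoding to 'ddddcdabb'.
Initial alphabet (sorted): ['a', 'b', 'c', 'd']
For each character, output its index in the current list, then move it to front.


MTF encoding:
'd': index 3 in ['a', 'b', 'c', 'd'] -> ['d', 'a', 'b', 'c']
'd': index 0 in ['d', 'a', 'b', 'c'] -> ['d', 'a', 'b', 'c']
'd': index 0 in ['d', 'a', 'b', 'c'] -> ['d', 'a', 'b', 'c']
'd': index 0 in ['d', 'a', 'b', 'c'] -> ['d', 'a', 'b', 'c']
'c': index 3 in ['d', 'a', 'b', 'c'] -> ['c', 'd', 'a', 'b']
'd': index 1 in ['c', 'd', 'a', 'b'] -> ['d', 'c', 'a', 'b']
'a': index 2 in ['d', 'c', 'a', 'b'] -> ['a', 'd', 'c', 'b']
'b': index 3 in ['a', 'd', 'c', 'b'] -> ['b', 'a', 'd', 'c']
'b': index 0 in ['b', 'a', 'd', 'c'] -> ['b', 'a', 'd', 'c']


Output: [3, 0, 0, 0, 3, 1, 2, 3, 0]


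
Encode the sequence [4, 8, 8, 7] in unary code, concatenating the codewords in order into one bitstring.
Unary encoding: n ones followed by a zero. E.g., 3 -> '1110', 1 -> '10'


Encode each number as n ones followed by a terminating 0:
  4 -> 11110 (5 bits)
  8 -> 111111110 (9 bits)
  8 -> 111111110 (9 bits)
  7 -> 11111110 (8 bits)
Total length = 5 + 9 + 9 + 8 = 31 bits.

Unary([4, 8, 8, 7]) = 1111011111111011111111011111110 (31 bits)


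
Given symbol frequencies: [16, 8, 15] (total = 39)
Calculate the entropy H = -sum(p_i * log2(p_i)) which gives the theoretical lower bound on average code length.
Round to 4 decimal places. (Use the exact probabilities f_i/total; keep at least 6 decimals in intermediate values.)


Per-symbol terms -p_i * log2(p_i) with p_i = f_i/39:
  p = 16/39 = 0.410256: log2(p) = -1.285402, -p*log2(p) = 0.527345
  p = 8/39 = 0.205128: log2(p) = -2.285402, -p*log2(p) = 0.468800
  p = 15/39 = 0.384615: log2(p) = -1.378512, -p*log2(p) = 0.530197
H = 0.527345 + 0.468800 + 0.530197 = 1.526342

H = 1.5263 bits/symbol


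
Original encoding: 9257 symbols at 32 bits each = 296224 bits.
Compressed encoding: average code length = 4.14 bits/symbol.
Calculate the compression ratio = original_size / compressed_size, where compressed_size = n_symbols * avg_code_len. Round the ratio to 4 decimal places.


original_size = n_symbols * orig_bits = 9257 * 32 = 296224 bits
compressed_size = n_symbols * avg_code_len = 9257 * 4.14 = 38323.98 bits
ratio = original_size / compressed_size = 296224 / 38323.98 = 7.7295

Compression ratio = 7.7295


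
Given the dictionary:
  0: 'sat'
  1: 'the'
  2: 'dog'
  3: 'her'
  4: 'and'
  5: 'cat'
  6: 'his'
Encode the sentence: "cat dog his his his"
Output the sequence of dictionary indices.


Look up each word in the dictionary:
  'cat' -> 5
  'dog' -> 2
  'his' -> 6
  'his' -> 6
  'his' -> 6

Encoded: [5, 2, 6, 6, 6]


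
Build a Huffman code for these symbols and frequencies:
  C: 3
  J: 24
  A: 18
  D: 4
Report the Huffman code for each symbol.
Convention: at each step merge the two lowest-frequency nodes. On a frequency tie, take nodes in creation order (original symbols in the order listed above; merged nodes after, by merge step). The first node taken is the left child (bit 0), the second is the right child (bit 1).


Huffman tree construction:
Step 1: Merge C(3) + D(4) = 7
Step 2: Merge (C+D)(7) + A(18) = 25
Step 3: Merge J(24) + ((C+D)+A)(25) = 49
Read each symbol's code off the tree from the root (left child = 0, right child = 1).

Codes:
  C: 100 (length 3)
  J: 0 (length 1)
  A: 11 (length 2)
  D: 101 (length 3)
Average code length: 81/49 = 1.6531 bits/symbol


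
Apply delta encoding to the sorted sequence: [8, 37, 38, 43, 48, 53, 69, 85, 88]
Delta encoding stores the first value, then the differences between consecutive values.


First value: 8
Deltas:
  37 - 8 = 29
  38 - 37 = 1
  43 - 38 = 5
  48 - 43 = 5
  53 - 48 = 5
  69 - 53 = 16
  85 - 69 = 16
  88 - 85 = 3


Delta encoded: [8, 29, 1, 5, 5, 5, 16, 16, 3]


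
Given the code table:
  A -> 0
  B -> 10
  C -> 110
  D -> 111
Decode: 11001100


Decoding:
110 -> C
0 -> A
110 -> C
0 -> A


Result: CACA


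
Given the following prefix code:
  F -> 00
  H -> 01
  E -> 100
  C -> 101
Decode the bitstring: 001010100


Decoding step by step:
Bits 00 -> F
Bits 101 -> C
Bits 01 -> H
Bits 00 -> F


Decoded message: FCHF


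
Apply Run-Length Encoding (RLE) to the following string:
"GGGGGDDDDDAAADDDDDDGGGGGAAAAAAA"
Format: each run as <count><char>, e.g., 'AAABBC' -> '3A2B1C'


Scanning runs left to right:
  i=0: run of 'G' x 5 -> '5G'
  i=5: run of 'D' x 5 -> '5D'
  i=10: run of 'A' x 3 -> '3A'
  i=13: run of 'D' x 6 -> '6D'
  i=19: run of 'G' x 5 -> '5G'
  i=24: run of 'A' x 7 -> '7A'

RLE = 5G5D3A6D5G7A


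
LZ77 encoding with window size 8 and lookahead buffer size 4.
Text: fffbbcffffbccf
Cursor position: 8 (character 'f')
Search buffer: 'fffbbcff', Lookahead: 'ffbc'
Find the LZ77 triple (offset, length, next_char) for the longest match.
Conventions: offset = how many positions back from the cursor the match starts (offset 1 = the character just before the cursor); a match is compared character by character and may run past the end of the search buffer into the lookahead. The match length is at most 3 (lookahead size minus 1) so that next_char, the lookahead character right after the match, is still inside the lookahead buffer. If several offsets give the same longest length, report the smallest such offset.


Try each offset into the search buffer:
  offset=1 (pos 7, char 'f'): match length 2
  offset=2 (pos 6, char 'f'): match length 2
  offset=3 (pos 5, char 'c'): match length 0
  offset=4 (pos 4, char 'b'): match length 0
  offset=5 (pos 3, char 'b'): match length 0
  offset=6 (pos 2, char 'f'): match length 1
  offset=7 (pos 1, char 'f'): match length 3
  offset=8 (pos 0, char 'f'): match length 2
Longest match has length 3 at offset 7.
next_char = character at position 8 + 3 = 11 -> 'c'

Best match: offset=7, length=3 (matching 'ffb' starting at position 1)
LZ77 triple: (7, 3, 'c')


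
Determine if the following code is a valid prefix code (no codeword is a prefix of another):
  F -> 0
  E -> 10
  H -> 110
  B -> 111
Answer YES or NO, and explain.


Checking each pair (does one codeword prefix another?):
  F='0' vs E='10': no prefix
  F='0' vs H='110': no prefix
  F='0' vs B='111': no prefix
  E='10' vs F='0': no prefix
  E='10' vs H='110': no prefix
  E='10' vs B='111': no prefix
  H='110' vs F='0': no prefix
  H='110' vs E='10': no prefix
  H='110' vs B='111': no prefix
  B='111' vs F='0': no prefix
  B='111' vs E='10': no prefix
  B='111' vs H='110': no prefix
No violation found over all pairs.

YES -- this is a valid prefix code. No codeword is a prefix of any other codeword.


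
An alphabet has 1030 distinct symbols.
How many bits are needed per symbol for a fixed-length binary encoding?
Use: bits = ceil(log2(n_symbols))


log2(1030) = 10.0084
Bracket: 2^10 = 1024 < 1030 <= 2^11 = 2048
So ceil(log2(1030)) = 11

bits = ceil(log2(1030)) = ceil(10.0084) = 11 bits


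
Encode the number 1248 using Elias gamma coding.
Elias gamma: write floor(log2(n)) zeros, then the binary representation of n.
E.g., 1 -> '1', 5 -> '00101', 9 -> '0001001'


num_bits = floor(log2(1248)) + 1 = 11
leading_zeros = num_bits - 1 = 10
binary(1248) = 10011100000

Elias gamma(1248) = '0000000000' + '10011100000' = 000000000010011100000 (21 bits)


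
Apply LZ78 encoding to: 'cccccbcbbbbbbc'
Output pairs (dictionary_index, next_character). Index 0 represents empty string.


LZ78 encoding steps:
Dictionary: {0: ''}
Step 1: w='' (idx 0), next='c' -> output (0, 'c'), add 'c' as idx 1
Step 2: w='c' (idx 1), next='c' -> output (1, 'c'), add 'cc' as idx 2
Step 3: w='cc' (idx 2), next='b' -> output (2, 'b'), add 'ccb' as idx 3
Step 4: w='c' (idx 1), next='b' -> output (1, 'b'), add 'cb' as idx 4
Step 5: w='' (idx 0), next='b' -> output (0, 'b'), add 'b' as idx 5
Step 6: w='b' (idx 5), next='b' -> output (5, 'b'), add 'bb' as idx 6
Step 7: w='bb' (idx 6), next='c' -> output (6, 'c'), add 'bbc' as idx 7


Encoded: [(0, 'c'), (1, 'c'), (2, 'b'), (1, 'b'), (0, 'b'), (5, 'b'), (6, 'c')]


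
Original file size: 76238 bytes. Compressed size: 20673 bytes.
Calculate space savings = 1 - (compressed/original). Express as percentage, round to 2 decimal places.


ratio = compressed/original = 20673/76238 = 0.271164
savings = 1 - ratio = 1 - 0.271164 = 0.728836
as a percentage: 0.728836 * 100 = 72.88%

Space savings = 1 - 20673/76238 = 72.88%


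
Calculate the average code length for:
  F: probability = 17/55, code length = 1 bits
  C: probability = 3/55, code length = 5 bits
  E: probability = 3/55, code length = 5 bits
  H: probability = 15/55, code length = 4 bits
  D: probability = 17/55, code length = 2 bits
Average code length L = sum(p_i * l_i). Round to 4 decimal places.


Weighted contributions p_i * l_i:
  F: (17/55) * 1 = 17/55
  C: (3/55) * 5 = 15/55
  E: (3/55) * 5 = 15/55
  H: (15/55) * 4 = 60/55
  D: (17/55) * 2 = 34/55
Sum = (17 + 15 + 15 + 60 + 34)/55 = 141/55

L = 141/55 = 2.5636 bits/symbol


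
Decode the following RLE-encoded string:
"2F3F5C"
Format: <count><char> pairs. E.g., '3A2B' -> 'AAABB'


Expanding each <count><char> pair:
  2F -> 'FF'
  3F -> 'FFF'
  5C -> 'CCCCC'

Decoded = FFFFFCCCCC


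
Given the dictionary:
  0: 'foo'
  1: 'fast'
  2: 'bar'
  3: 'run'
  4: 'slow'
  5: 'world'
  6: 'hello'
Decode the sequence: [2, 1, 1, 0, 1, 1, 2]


Look up each index in the dictionary:
  2 -> 'bar'
  1 -> 'fast'
  1 -> 'fast'
  0 -> 'foo'
  1 -> 'fast'
  1 -> 'fast'
  2 -> 'bar'

Decoded: "bar fast fast foo fast fast bar"
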